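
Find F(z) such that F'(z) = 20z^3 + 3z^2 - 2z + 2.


Reverse power rule on each term:
  ∫ 20z^3 dz = 5z^4
  ∫ 3z^2 dz = z^3
  ∫ -2z dz = -z^2
  ∫ 2 dz = 2z
F(z) = 5z^4 + z^3 - z^2 + 2z + C


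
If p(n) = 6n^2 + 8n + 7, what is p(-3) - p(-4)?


p(-3) = 37
p(-4) = 71
p(-3) - p(-4) = 37 - 71 = -34


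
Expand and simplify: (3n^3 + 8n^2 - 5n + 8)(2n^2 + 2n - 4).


Distribute each term of the first polynomial:
  (3n^3)(2n^2 + 2n - 4) = 6n^5 + 6n^4 - 12n^3
  (8n^2)(2n^2 + 2n - 4) = 16n^4 + 16n^3 - 32n^2
  (-5n)(2n^2 + 2n - 4) = -10n^3 - 10n^2 + 20n
  (8)(2n^2 + 2n - 4) = 16n^2 + 16n - 32
Sum: 6n^5 + 22n^4 - 6n^3 - 26n^2 + 36n - 32


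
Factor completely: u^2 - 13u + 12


Roots satisfy r1 + r2 = -b/a = 13 and r1*r2 = c/a = 12.
So r1 = 12, r2 = 1.
u^2 - 13u + 12 = (u - r1)(u - r2) = (u - 12)(u - 1)


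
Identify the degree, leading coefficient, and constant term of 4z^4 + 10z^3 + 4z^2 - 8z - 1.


Highest power of z is 4, with coefficient 4. Constant term is -1.
Degree = 4, leading coefficient = 4, constant term = -1


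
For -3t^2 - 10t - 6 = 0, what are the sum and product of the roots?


For at^2+bt+c=0: sum = -b/a, product = c/a.
a=-3, b=-10, c=-6
Sum = -(-10)/-3 = -10/3
Product = (-6)/-3 = 2


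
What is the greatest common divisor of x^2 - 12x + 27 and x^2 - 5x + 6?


Factor each:
  x^2 - 12x + 27 = (x - 3)(x - 9)
  x^2 - 5x + 6 = (x - 3)(x - 2)
Common monic factor: x - 3


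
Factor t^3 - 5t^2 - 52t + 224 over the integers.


Try integer roots (divisors of 224). t=-7: p(-7)=0.
Divide out (t + 7): quotient is t^2 - 12t + 32.
Factor the quadratic: (t - 4)(t - 8)
Result: (t + 7)(t - 4)(t - 8)


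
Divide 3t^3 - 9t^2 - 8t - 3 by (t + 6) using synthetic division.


Synthetic division with c = -6. Coefficients: 3, -9, -8, -3
Bring down 3.
  3 * -6 = -18; -18 - 9 = -27
  -27 * -6 = 162; 162 - 8 = 154
  154 * -6 = -924; -924 - 3 = -927
Quotient: 3t^2 - 27t + 154, Remainder: -927


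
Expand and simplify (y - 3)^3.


Expand (y - 3)^3 by repeated multiplication:
  (y - 3)^2 = y^2 - 6y + 9
= y^3 - 9y^2 + 27y - 27


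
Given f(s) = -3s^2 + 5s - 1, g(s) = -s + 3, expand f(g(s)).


Substitute g(s) into f:
f(g(s)) = -3*(-s + 3)^2 + 5*(-s + 3) + (-1)
(-s + 3)^2 = s^2 - 6s + 9
Expand and combine: -3s^2 + 13s - 13


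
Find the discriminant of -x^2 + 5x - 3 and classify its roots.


D = b^2 - 4ac = (5)^2 - 4(-1)(-3) = 25 - 12 = 13
Since D > 0: two distinct irrational roots


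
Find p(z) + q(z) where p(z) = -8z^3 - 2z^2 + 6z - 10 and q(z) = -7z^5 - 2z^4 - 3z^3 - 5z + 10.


Align terms by degree and add:
  -8z^3 - 2z^2 + 6z - 10
  -7z^5 - 2z^4 - 3z^3 - 5z + 10
= -7z^5 - 2z^4 - 11z^3 - 2z^2 + z


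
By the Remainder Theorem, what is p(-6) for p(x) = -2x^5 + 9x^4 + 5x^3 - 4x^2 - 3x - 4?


By the Remainder Theorem, the remainder equals p(-6):
  -2*(-6)^5 = 15552
  9*(-6)^4 = 11664
  5*(-6)^3 = -1080
  -4*(-6)^2 = -144
  -3*(-6)^1 = 18
  constant: -4
Sum: 15552 + 11664 - 1080 - 144 + 18 - 4 = 26006


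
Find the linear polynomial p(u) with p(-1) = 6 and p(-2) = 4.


p(u) = mu + b. Using p(-1)=6, p(-2)=4:
m = (6 - 4)/(-1 + 2) = 2/1 = 2
b = 6 - m*(-1) = 6 + 2 = 8
p(u) = 2u + 8


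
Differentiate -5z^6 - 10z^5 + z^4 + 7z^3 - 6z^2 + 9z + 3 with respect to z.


Apply the power rule term by term:
  d/dz(-5z^6) = -30z^5
  d/dz(-10z^5) = -50z^4
  d/dz(z^4) = 4z^3
  d/dz(7z^3) = 21z^2
  d/dz(-6z^2) = -12z
  d/dz(9z) = 9
  d/dz(3) = 0
p'(z) = -30z^5 - 50z^4 + 4z^3 + 21z^2 - 12z + 9


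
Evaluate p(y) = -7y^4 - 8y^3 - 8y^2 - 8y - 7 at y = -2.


Using direct substitution:
  -7 * (-2)^4 = -112
  -8 * (-2)^3 = 64
  -8 * (-2)^2 = -32
  -8 * (-2)^1 = 16
  constant: -7
Sum = -112 + 64 - 32 + 16 - 7 = -71


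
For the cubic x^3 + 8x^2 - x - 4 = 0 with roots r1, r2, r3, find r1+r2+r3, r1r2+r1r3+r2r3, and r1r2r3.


Monic cubic x^3+bx^2+cx+d=0: sum=-b, pairwise sum=c, product=-d.
b=8, c=-1, d=-4
r1+r2+r3 = -8
r1r2+r1r3+r2r3 = -1
r1r2r3 = 4


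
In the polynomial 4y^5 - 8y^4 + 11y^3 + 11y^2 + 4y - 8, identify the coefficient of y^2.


Read off the coefficient of y^2: 11


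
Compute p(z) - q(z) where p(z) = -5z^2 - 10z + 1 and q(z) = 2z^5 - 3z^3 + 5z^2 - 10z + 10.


Distribute the minus sign:
  (-5z^2 - 10z + 1)
- (2z^5 - 3z^3 + 5z^2 - 10z + 10)
Negate second polynomial: -2z^5 + 3z^3 - 5z^2 + 10z - 10
Add: -2z^5 + 3z^3 - 10z^2 - 9


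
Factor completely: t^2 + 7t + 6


Roots satisfy r1 + r2 = -b/a = -7 and r1*r2 = c/a = 6.
So r1 = -1, r2 = -6.
t^2 + 7t + 6 = (t - r1)(t - r2) = (t + 1)(t + 6)


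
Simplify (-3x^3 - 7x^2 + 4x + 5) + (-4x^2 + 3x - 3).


Align terms by degree and add:
  -3x^3 - 7x^2 + 4x + 5
  -4x^2 + 3x - 3
= -3x^3 - 11x^2 + 7x + 2


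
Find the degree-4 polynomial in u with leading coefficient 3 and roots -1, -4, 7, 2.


p(u) = 3(u + 1)(u + 4)(u - 7)(u - 2)
Expand: 3u^4 - 12u^3 - 81u^2 + 102u + 168


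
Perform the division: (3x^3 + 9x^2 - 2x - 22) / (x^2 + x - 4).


(3x^3 + 9x^2 - 2x - 22) / (x^2 + x - 4)
Step 1: 3x * (x^2 + x - 4) = 3x^3 + 3x^2 - 12x; subtract.
Step 2: 6 * (x^2 + x - 4) = 6x^2 + 6x - 24; subtract.
Quotient: 3x + 6, Remainder: 4x + 2


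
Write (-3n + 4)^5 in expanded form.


Expand (-3n + 4)^5 by repeated multiplication:
  (-3n + 4)^2 = 9n^2 - 24n + 16
  (-3n + 4)^3 = -27n^3 + 108n^2 - 144n + 64
  (-3n + 4)^4 = 81n^4 - 432n^3 + 864n^2 - 768n + 256
= -243n^5 + 1620n^4 - 4320n^3 + 5760n^2 - 3840n + 1024


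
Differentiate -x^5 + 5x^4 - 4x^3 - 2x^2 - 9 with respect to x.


Apply the power rule term by term:
  d/dx(-x^5) = -5x^4
  d/dx(5x^4) = 20x^3
  d/dx(-4x^3) = -12x^2
  d/dx(-2x^2) = -4x
  d/dx(-9) = 0
p'(x) = -5x^4 + 20x^3 - 12x^2 - 4x


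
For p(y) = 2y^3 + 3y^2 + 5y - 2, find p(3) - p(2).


p(3) = 94
p(2) = 36
p(3) - p(2) = 94 - 36 = 58


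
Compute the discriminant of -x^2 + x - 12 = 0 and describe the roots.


D = b^2 - 4ac = (1)^2 - 4(-1)(-12) = 1 - 48 = -47
Since D < 0: two complex conjugate roots (no real roots)


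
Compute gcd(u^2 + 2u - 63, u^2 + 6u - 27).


Factor each:
  u^2 + 2u - 63 = (u + 9)(u - 7)
  u^2 + 6u - 27 = (u + 9)(u - 3)
Common monic factor: u + 9


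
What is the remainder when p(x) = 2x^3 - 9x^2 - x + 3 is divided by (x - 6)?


By the Remainder Theorem, the remainder equals p(6):
  2*(6)^3 = 432
  -9*(6)^2 = -324
  -1*(6)^1 = -6
  constant: 3
Sum: 432 - 324 - 6 + 3 = 105


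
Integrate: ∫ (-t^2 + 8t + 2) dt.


Reverse power rule on each term:
  ∫ -t^2 dt = -(1/3)t^3
  ∫ 8t dt = 4t^2
  ∫ 2 dt = 2t
F(t) = -(1/3)t^3 + 4t^2 + 2t + C


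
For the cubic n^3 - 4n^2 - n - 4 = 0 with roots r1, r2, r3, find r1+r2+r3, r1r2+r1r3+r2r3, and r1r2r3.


Monic cubic n^3+bn^2+cn+d=0: sum=-b, pairwise sum=c, product=-d.
b=-4, c=-1, d=-4
r1+r2+r3 = 4
r1r2+r1r3+r2r3 = -1
r1r2r3 = 4


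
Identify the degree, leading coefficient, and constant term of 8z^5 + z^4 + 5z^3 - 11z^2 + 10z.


Highest power of z is 5, with coefficient 8. Constant term is 0.
Degree = 5, leading coefficient = 8, constant term = 0


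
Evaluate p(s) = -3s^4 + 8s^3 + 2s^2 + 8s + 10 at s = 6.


Using direct substitution:
  -3 * (6)^4 = -3888
  8 * (6)^3 = 1728
  2 * (6)^2 = 72
  8 * (6)^1 = 48
  constant: 10
Sum = -3888 + 1728 + 72 + 48 + 10 = -2030


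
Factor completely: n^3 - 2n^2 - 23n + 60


Try integer roots (divisors of 60). n=-5: p(-5)=0.
Divide out (n + 5): quotient is n^2 - 7n + 12.
Factor the quadratic: (n - 3)(n - 4)
Result: (n + 5)(n - 3)(n - 4)


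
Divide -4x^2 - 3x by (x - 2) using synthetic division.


Synthetic division with c = 2. Coefficients: -4, -3, 0
Bring down -4.
  -4 * 2 = -8; -8 - 3 = -11
  -11 * 2 = -22; -22 + 0 = -22
Quotient: -4x - 11, Remainder: -22


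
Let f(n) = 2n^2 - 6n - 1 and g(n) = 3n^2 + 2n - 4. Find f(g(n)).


Substitute g(n) into f:
f(g(n)) = 2*(3n^2 + 2n - 4)^2 + (-6)*(3n^2 + 2n - 4) + (-1)
(3n^2 + 2n - 4)^2 = 9n^4 + 12n^3 - 20n^2 - 16n + 16
Expand and combine: 18n^4 + 24n^3 - 58n^2 - 44n + 55


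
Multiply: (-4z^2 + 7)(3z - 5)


Distribute each term of the first polynomial:
  (-4z^2)(3z - 5) = -12z^3 + 20z^2
  (7)(3z - 5) = 21z - 35
Sum: -12z^3 + 20z^2 + 21z - 35


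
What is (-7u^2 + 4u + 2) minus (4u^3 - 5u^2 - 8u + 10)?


Distribute the minus sign:
  (-7u^2 + 4u + 2)
- (4u^3 - 5u^2 - 8u + 10)
Negate second polynomial: -4u^3 + 5u^2 + 8u - 10
Add: -4u^3 - 2u^2 + 12u - 8


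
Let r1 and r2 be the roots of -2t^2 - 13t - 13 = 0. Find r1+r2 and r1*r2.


For at^2+bt+c=0: sum = -b/a, product = c/a.
a=-2, b=-13, c=-13
Sum = -(-13)/-2 = -13/2
Product = (-13)/-2 = 13/2


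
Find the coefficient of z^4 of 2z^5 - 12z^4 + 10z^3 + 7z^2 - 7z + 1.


Read off the coefficient of z^4: -12


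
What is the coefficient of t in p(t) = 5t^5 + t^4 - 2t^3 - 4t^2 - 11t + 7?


Read off the coefficient of t: -11


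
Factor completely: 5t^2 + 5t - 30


Roots satisfy r1 + r2 = -b/a = -1 and r1*r2 = c/a = -6.
So r1 = 2, r2 = -3.
5t^2 + 5t - 30 = 5(t - r1)(t - r2) = 5(t - 2)(t + 3)


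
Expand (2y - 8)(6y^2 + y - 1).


Distribute each term of the first polynomial:
  (2y)(6y^2 + y - 1) = 12y^3 + 2y^2 - 2y
  (-8)(6y^2 + y - 1) = -48y^2 - 8y + 8
Sum: 12y^3 - 46y^2 - 10y + 8


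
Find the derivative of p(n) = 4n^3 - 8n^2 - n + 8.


Apply the power rule term by term:
  d/dn(4n^3) = 12n^2
  d/dn(-8n^2) = -16n
  d/dn(-n) = -1
  d/dn(8) = 0
p'(n) = 12n^2 - 16n - 1


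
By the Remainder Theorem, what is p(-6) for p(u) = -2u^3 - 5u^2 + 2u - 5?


By the Remainder Theorem, the remainder equals p(-6):
  -2*(-6)^3 = 432
  -5*(-6)^2 = -180
  2*(-6)^1 = -12
  constant: -5
Sum: 432 - 180 - 12 - 5 = 235


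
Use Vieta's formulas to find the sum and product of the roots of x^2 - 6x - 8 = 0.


For ax^2+bx+c=0: sum = -b/a, product = c/a.
a=1, b=-6, c=-8
Sum = -(-6)/1 = 6
Product = (-8)/1 = -8


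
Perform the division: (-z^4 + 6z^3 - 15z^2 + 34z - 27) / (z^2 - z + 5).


(-z^4 + 6z^3 - 15z^2 + 34z - 27) / (z^2 - z + 5)
Step 1: -z^2 * (z^2 - z + 5) = -z^4 + z^3 - 5z^2; subtract.
Step 2: 5z * (z^2 - z + 5) = 5z^3 - 5z^2 + 25z; subtract.
Step 3: -5 * (z^2 - z + 5) = -5z^2 + 5z - 25; subtract.
Quotient: -z^2 + 5z - 5, Remainder: 4z - 2


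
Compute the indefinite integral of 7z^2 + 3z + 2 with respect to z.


Reverse power rule on each term:
  ∫ 7z^2 dz = (7/3)z^3
  ∫ 3z dz = (3/2)z^2
  ∫ 2 dz = 2z
F(z) = (7/3)z^3 + (3/2)z^2 + 2z + C


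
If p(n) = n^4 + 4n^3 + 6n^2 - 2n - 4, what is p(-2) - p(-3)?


p(-2) = 8
p(-3) = 29
p(-2) - p(-3) = 8 - 29 = -21


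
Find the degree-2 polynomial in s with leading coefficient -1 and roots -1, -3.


p(s) = -(s + 1)(s + 3)
Expand: -s^2 - 4s - 3


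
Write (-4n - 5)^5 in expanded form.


Expand (-4n - 5)^5 by repeated multiplication:
  (-4n - 5)^2 = 16n^2 + 40n + 25
  (-4n - 5)^3 = -64n^3 - 240n^2 - 300n - 125
  (-4n - 5)^4 = 256n^4 + 1280n^3 + 2400n^2 + 2000n + 625
= -1024n^5 - 6400n^4 - 16000n^3 - 20000n^2 - 12500n - 3125


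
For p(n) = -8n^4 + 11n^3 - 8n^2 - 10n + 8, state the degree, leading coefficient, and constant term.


Highest power of n is 4, with coefficient -8. Constant term is 8.
Degree = 4, leading coefficient = -8, constant term = 8


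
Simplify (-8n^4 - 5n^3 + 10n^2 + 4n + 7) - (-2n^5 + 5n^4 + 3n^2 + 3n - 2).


Distribute the minus sign:
  (-8n^4 - 5n^3 + 10n^2 + 4n + 7)
- (-2n^5 + 5n^4 + 3n^2 + 3n - 2)
Negate second polynomial: 2n^5 - 5n^4 - 3n^2 - 3n + 2
Add: 2n^5 - 13n^4 - 5n^3 + 7n^2 + n + 9


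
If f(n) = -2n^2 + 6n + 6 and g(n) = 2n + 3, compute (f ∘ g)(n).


Substitute g(n) into f:
f(g(n)) = -2*(2n + 3)^2 + 6*(2n + 3) + 6
(2n + 3)^2 = 4n^2 + 12n + 9
Expand and combine: -8n^2 - 12n + 6


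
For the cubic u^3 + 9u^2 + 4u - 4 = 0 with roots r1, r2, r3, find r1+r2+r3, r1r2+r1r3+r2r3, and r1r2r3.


Monic cubic u^3+bu^2+cu+d=0: sum=-b, pairwise sum=c, product=-d.
b=9, c=4, d=-4
r1+r2+r3 = -9
r1r2+r1r3+r2r3 = 4
r1r2r3 = 4


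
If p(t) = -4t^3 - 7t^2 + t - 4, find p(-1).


Using direct substitution:
  -4 * (-1)^3 = 4
  -7 * (-1)^2 = -7
  1 * (-1)^1 = -1
  constant: -4
Sum = 4 - 7 - 1 - 4 = -8


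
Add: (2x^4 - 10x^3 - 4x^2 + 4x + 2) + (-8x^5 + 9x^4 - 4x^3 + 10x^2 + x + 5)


Align terms by degree and add:
  2x^4 - 10x^3 - 4x^2 + 4x + 2
  -8x^5 + 9x^4 - 4x^3 + 10x^2 + x + 5
= -8x^5 + 11x^4 - 14x^3 + 6x^2 + 5x + 7


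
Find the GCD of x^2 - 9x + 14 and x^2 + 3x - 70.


Factor each:
  x^2 - 9x + 14 = (x - 7)(x - 2)
  x^2 + 3x - 70 = (x - 7)(x + 10)
Common monic factor: x - 7


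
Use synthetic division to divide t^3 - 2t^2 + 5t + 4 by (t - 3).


Synthetic division with c = 3. Coefficients: 1, -2, 5, 4
Bring down 1.
  1 * 3 = 3; 3 - 2 = 1
  1 * 3 = 3; 3 + 5 = 8
  8 * 3 = 24; 24 + 4 = 28
Quotient: t^2 + t + 8, Remainder: 28


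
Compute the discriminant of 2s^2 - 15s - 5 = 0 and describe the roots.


D = b^2 - 4ac = (-15)^2 - 4(2)(-5) = 225 + 40 = 265
Since D > 0: two distinct irrational roots


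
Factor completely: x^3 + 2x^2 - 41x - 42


Try integer roots (divisors of -42). x=-7: p(-7)=0.
Divide out (x + 7): quotient is x^2 - 5x - 6.
Factor the quadratic: (x + 1)(x - 6)
Result: (x + 7)(x + 1)(x - 6)


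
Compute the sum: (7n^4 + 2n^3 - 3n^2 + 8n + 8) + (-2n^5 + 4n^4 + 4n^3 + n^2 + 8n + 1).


Align terms by degree and add:
  7n^4 + 2n^3 - 3n^2 + 8n + 8
  -2n^5 + 4n^4 + 4n^3 + n^2 + 8n + 1
= -2n^5 + 11n^4 + 6n^3 - 2n^2 + 16n + 9


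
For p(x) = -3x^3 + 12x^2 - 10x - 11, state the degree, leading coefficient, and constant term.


Highest power of x is 3, with coefficient -3. Constant term is -11.
Degree = 3, leading coefficient = -3, constant term = -11


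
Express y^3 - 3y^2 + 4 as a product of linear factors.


Try integer roots (divisors of 4). y=-1: p(-1)=0.
Divide out (y + 1): quotient is y^2 - 4y + 4.
Factor the quadratic: (y - 2)(y - 2)
Result: (y + 1)(y - 2)(y - 2)


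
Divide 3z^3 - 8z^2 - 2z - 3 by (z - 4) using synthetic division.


Synthetic division with c = 4. Coefficients: 3, -8, -2, -3
Bring down 3.
  3 * 4 = 12; 12 - 8 = 4
  4 * 4 = 16; 16 - 2 = 14
  14 * 4 = 56; 56 - 3 = 53
Quotient: 3z^2 + 4z + 14, Remainder: 53


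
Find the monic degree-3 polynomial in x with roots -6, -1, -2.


p(x) = (x + 6)(x + 1)(x + 2)
Expand: x^3 + 9x^2 + 20x + 12


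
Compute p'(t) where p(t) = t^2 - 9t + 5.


Apply the power rule term by term:
  d/dt(t^2) = 2t
  d/dt(-9t) = -9
  d/dt(5) = 0
p'(t) = 2t - 9


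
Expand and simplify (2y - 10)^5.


Expand (2y - 10)^5 by repeated multiplication:
  (2y - 10)^2 = 4y^2 - 40y + 100
  (2y - 10)^3 = 8y^3 - 120y^2 + 600y - 1000
  (2y - 10)^4 = 16y^4 - 320y^3 + 2400y^2 - 8000y + 10000
= 32y^5 - 800y^4 + 8000y^3 - 40000y^2 + 100000y - 100000


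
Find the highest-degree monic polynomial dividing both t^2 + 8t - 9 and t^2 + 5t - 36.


Factor each:
  t^2 + 8t - 9 = (t + 9)(t - 1)
  t^2 + 5t - 36 = (t + 9)(t - 4)
Common monic factor: t + 9


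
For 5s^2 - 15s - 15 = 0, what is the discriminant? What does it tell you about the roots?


D = b^2 - 4ac = (-15)^2 - 4(5)(-15) = 225 + 300 = 525
Since D > 0: two distinct irrational roots


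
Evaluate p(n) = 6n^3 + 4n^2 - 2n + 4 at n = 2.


Using direct substitution:
  6 * (2)^3 = 48
  4 * (2)^2 = 16
  -2 * (2)^1 = -4
  constant: 4
Sum = 48 + 16 - 4 + 4 = 64


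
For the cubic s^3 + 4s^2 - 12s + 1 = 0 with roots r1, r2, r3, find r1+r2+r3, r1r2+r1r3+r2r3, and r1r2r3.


Monic cubic s^3+bs^2+cs+d=0: sum=-b, pairwise sum=c, product=-d.
b=4, c=-12, d=1
r1+r2+r3 = -4
r1r2+r1r3+r2r3 = -12
r1r2r3 = -1


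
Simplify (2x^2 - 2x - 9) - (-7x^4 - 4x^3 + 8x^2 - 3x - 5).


Distribute the minus sign:
  (2x^2 - 2x - 9)
- (-7x^4 - 4x^3 + 8x^2 - 3x - 5)
Negate second polynomial: 7x^4 + 4x^3 - 8x^2 + 3x + 5
Add: 7x^4 + 4x^3 - 6x^2 + x - 4


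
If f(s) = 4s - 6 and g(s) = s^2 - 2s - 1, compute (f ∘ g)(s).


Substitute g(s) into f:
f(g(s)) = 4*(s^2 - 2s - 1) + (-6)
Expand and combine: 4s^2 - 8s - 10


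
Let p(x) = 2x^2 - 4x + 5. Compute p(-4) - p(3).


p(-4) = 53
p(3) = 11
p(-4) - p(3) = 53 - 11 = 42


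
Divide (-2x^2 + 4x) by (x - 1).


(-2x^2 + 4x) / (x - 1)
Step 1: -2x * (x - 1) = -2x^2 + 2x; subtract.
Step 2: 2 * (x - 1) = 2x - 2; subtract.
Quotient: -2x + 2, Remainder: 2


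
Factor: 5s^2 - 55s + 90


Roots satisfy r1 + r2 = -b/a = 11 and r1*r2 = c/a = 18.
So r1 = 2, r2 = 9.
5s^2 - 55s + 90 = 5(s - r1)(s - r2) = 5(s - 2)(s - 9)


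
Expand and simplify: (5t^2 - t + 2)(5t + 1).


Distribute each term of the first polynomial:
  (5t^2)(5t + 1) = 25t^3 + 5t^2
  (-t)(5t + 1) = -5t^2 - t
  (2)(5t + 1) = 10t + 2
Sum: 25t^3 + 9t + 2


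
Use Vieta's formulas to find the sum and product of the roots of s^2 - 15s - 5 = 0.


For as^2+bs+c=0: sum = -b/a, product = c/a.
a=1, b=-15, c=-5
Sum = -(-15)/1 = 15
Product = (-5)/1 = -5


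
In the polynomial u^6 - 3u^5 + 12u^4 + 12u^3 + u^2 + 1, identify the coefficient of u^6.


Read off the coefficient of u^6: 1


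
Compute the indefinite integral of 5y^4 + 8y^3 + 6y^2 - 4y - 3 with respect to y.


Reverse power rule on each term:
  ∫ 5y^4 dy = y^5
  ∫ 8y^3 dy = 2y^4
  ∫ 6y^2 dy = 2y^3
  ∫ -4y dy = -2y^2
  ∫ -3 dy = -3y
F(y) = y^5 + 2y^4 + 2y^3 - 2y^2 - 3y + C


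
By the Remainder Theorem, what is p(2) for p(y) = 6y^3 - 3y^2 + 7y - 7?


By the Remainder Theorem, the remainder equals p(2):
  6*(2)^3 = 48
  -3*(2)^2 = -12
  7*(2)^1 = 14
  constant: -7
Sum: 48 - 12 + 14 - 7 = 43


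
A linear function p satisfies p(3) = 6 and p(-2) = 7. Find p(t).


p(t) = mt + b. Using p(3)=6, p(-2)=7:
m = (6 - 7)/(3 + 2) = -1/5 = -1/5
b = 6 - m*(3) = 6 + 3/5 = 33/5
p(t) = -(1/5)t + (33/5)


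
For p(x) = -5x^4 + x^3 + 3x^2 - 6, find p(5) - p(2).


p(5) = -2931
p(2) = -66
p(5) - p(2) = -2931 + 66 = -2865


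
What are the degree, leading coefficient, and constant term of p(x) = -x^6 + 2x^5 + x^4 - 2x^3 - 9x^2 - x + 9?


Highest power of x is 6, with coefficient -1. Constant term is 9.
Degree = 6, leading coefficient = -1, constant term = 9


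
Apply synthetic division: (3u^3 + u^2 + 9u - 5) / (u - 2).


Synthetic division with c = 2. Coefficients: 3, 1, 9, -5
Bring down 3.
  3 * 2 = 6; 6 + 1 = 7
  7 * 2 = 14; 14 + 9 = 23
  23 * 2 = 46; 46 - 5 = 41
Quotient: 3u^2 + 7u + 23, Remainder: 41


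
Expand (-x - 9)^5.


Expand (-x - 9)^5 by repeated multiplication:
  (-x - 9)^2 = x^2 + 18x + 81
  (-x - 9)^3 = -x^3 - 27x^2 - 243x - 729
  (-x - 9)^4 = x^4 + 36x^3 + 486x^2 + 2916x + 6561
= -x^5 - 45x^4 - 810x^3 - 7290x^2 - 32805x - 59049


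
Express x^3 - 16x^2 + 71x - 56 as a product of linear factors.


Try integer roots (divisors of -56). x=8: p(8)=0.
Divide out (x - 8): quotient is x^2 - 8x + 7.
Factor the quadratic: (x - 7)(x - 1)
Result: (x - 8)(x - 7)(x - 1)


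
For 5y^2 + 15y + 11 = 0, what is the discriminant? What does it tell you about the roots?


D = b^2 - 4ac = (15)^2 - 4(5)(11) = 225 - 220 = 5
Since D > 0: two distinct irrational roots


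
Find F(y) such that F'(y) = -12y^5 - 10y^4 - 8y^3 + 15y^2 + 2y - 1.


Reverse power rule on each term:
  ∫ -12y^5 dy = -2y^6
  ∫ -10y^4 dy = -2y^5
  ∫ -8y^3 dy = -2y^4
  ∫ 15y^2 dy = 5y^3
  ∫ 2y dy = y^2
  ∫ -1 dy = -y
F(y) = -2y^6 - 2y^5 - 2y^4 + 5y^3 + y^2 - y + C


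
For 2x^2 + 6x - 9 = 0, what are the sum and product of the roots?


For ax^2+bx+c=0: sum = -b/a, product = c/a.
a=2, b=6, c=-9
Sum = -(6)/2 = -3
Product = (-9)/2 = -9/2


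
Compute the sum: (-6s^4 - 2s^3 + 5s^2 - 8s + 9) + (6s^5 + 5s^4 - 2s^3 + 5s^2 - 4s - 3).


Align terms by degree and add:
  -6s^4 - 2s^3 + 5s^2 - 8s + 9
+ 6s^5 + 5s^4 - 2s^3 + 5s^2 - 4s - 3
= 6s^5 - s^4 - 4s^3 + 10s^2 - 12s + 6


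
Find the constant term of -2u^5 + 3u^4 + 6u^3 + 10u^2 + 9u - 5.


Read off the constant term: -5


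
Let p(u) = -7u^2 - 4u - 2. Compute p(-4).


Using direct substitution:
  -7 * (-4)^2 = -112
  -4 * (-4)^1 = 16
  constant: -2
Sum = -112 + 16 - 2 = -98


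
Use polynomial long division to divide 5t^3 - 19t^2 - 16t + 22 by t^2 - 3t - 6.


(5t^3 - 19t^2 - 16t + 22) / (t^2 - 3t - 6)
Step 1: 5t * (t^2 - 3t - 6) = 5t^3 - 15t^2 - 30t; subtract.
Step 2: -4 * (t^2 - 3t - 6) = -4t^2 + 12t + 24; subtract.
Quotient: 5t - 4, Remainder: 2t - 2


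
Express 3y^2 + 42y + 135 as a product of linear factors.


Roots satisfy r1 + r2 = -b/a = -14 and r1*r2 = c/a = 45.
So r1 = -9, r2 = -5.
3y^2 + 42y + 135 = 3(y - r1)(y - r2) = 3(y + 9)(y + 5)


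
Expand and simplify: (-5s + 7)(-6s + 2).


Distribute each term of the first polynomial:
  (-5s)(-6s + 2) = 30s^2 - 10s
  (7)(-6s + 2) = -42s + 14
Sum: 30s^2 - 52s + 14


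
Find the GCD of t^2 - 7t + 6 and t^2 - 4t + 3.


Factor each:
  t^2 - 7t + 6 = (t - 1)(t - 6)
  t^2 - 4t + 3 = (t - 1)(t - 3)
Common monic factor: t - 1


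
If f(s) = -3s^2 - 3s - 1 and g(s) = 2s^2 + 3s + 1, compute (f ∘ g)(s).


Substitute g(s) into f:
f(g(s)) = -3*(2s^2 + 3s + 1)^2 + (-3)*(2s^2 + 3s + 1) + (-1)
(2s^2 + 3s + 1)^2 = 4s^4 + 12s^3 + 13s^2 + 6s + 1
Expand and combine: -12s^4 - 36s^3 - 45s^2 - 27s - 7


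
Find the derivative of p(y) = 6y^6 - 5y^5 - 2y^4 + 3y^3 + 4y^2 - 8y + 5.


Apply the power rule term by term:
  d/dy(6y^6) = 36y^5
  d/dy(-5y^5) = -25y^4
  d/dy(-2y^4) = -8y^3
  d/dy(3y^3) = 9y^2
  d/dy(4y^2) = 8y
  d/dy(-8y) = -8
  d/dy(5) = 0
p'(y) = 36y^5 - 25y^4 - 8y^3 + 9y^2 + 8y - 8


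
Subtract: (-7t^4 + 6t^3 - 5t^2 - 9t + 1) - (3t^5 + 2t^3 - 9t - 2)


Distribute the minus sign:
  (-7t^4 + 6t^3 - 5t^2 - 9t + 1)
- (3t^5 + 2t^3 - 9t - 2)
Negate second polynomial: -3t^5 - 2t^3 + 9t + 2
Add: -3t^5 - 7t^4 + 4t^3 - 5t^2 + 3


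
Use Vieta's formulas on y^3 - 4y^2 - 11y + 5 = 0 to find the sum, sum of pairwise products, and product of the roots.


Monic cubic y^3+by^2+cy+d=0: sum=-b, pairwise sum=c, product=-d.
b=-4, c=-11, d=5
r1+r2+r3 = 4
r1r2+r1r3+r2r3 = -11
r1r2r3 = -5


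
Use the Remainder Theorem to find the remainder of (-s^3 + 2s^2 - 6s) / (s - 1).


By the Remainder Theorem, the remainder equals p(1):
  -1*(1)^3 = -1
  2*(1)^2 = 2
  -6*(1)^1 = -6
  constant: 0
Sum: -1 + 2 - 6 + 0 = -5


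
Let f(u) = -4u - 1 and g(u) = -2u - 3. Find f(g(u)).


Substitute g(u) into f:
f(g(u)) = -4*(-2u - 3) + (-1)
Expand and combine: 8u + 11


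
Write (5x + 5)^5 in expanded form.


Expand (5x + 5)^5 by repeated multiplication:
  (5x + 5)^2 = 25x^2 + 50x + 25
  (5x + 5)^3 = 125x^3 + 375x^2 + 375x + 125
  (5x + 5)^4 = 625x^4 + 2500x^3 + 3750x^2 + 2500x + 625
= 3125x^5 + 15625x^4 + 31250x^3 + 31250x^2 + 15625x + 3125


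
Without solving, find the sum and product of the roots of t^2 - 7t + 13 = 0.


For at^2+bt+c=0: sum = -b/a, product = c/a.
a=1, b=-7, c=13
Sum = -(-7)/1 = 7
Product = (13)/1 = 13


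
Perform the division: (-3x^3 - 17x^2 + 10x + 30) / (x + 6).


(-3x^3 - 17x^2 + 10x + 30) / (x + 6)
Step 1: -3x^2 * (x + 6) = -3x^3 - 18x^2; subtract.
Step 2: x * (x + 6) = x^2 + 6x; subtract.
Step 3: 4 * (x + 6) = 4x + 24; subtract.
Quotient: -3x^2 + x + 4, Remainder: 6


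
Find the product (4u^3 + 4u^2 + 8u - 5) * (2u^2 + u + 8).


Distribute each term of the first polynomial:
  (4u^3)(2u^2 + u + 8) = 8u^5 + 4u^4 + 32u^3
  (4u^2)(2u^2 + u + 8) = 8u^4 + 4u^3 + 32u^2
  (8u)(2u^2 + u + 8) = 16u^3 + 8u^2 + 64u
  (-5)(2u^2 + u + 8) = -10u^2 - 5u - 40
Sum: 8u^5 + 12u^4 + 52u^3 + 30u^2 + 59u - 40


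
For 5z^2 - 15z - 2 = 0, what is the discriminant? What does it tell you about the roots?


D = b^2 - 4ac = (-15)^2 - 4(5)(-2) = 225 + 40 = 265
Since D > 0: two distinct irrational roots


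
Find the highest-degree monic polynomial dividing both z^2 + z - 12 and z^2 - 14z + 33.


Factor each:
  z^2 + z - 12 = (z - 3)(z + 4)
  z^2 - 14z + 33 = (z - 3)(z - 11)
Common monic factor: z - 3


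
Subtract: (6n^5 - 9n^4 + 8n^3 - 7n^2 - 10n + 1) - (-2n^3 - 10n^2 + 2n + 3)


Distribute the minus sign:
  (6n^5 - 9n^4 + 8n^3 - 7n^2 - 10n + 1)
- (-2n^3 - 10n^2 + 2n + 3)
Negate second polynomial: 2n^3 + 10n^2 - 2n - 3
Add: 6n^5 - 9n^4 + 10n^3 + 3n^2 - 12n - 2


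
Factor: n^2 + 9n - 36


Roots satisfy r1 + r2 = -b/a = -9 and r1*r2 = c/a = -36.
So r1 = -12, r2 = 3.
n^2 + 9n - 36 = (n - r1)(n - r2) = (n + 12)(n - 3)


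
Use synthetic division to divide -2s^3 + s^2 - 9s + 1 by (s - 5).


Synthetic division with c = 5. Coefficients: -2, 1, -9, 1
Bring down -2.
  -2 * 5 = -10; -10 + 1 = -9
  -9 * 5 = -45; -45 - 9 = -54
  -54 * 5 = -270; -270 + 1 = -269
Quotient: -2s^2 - 9s - 54, Remainder: -269


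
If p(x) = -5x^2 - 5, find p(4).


Using direct substitution:
  -5 * (4)^2 = -80
  0 * (4)^1 = 0
  constant: -5
Sum = -80 + 0 - 5 = -85


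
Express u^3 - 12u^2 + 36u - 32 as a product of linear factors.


Try integer roots (divisors of -32). u=8: p(8)=0.
Divide out (u - 8): quotient is u^2 - 4u + 4.
Factor the quadratic: (u - 2)(u - 2)
Result: (u - 8)(u - 2)(u - 2)


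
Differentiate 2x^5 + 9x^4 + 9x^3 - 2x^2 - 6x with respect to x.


Apply the power rule term by term:
  d/dx(2x^5) = 10x^4
  d/dx(9x^4) = 36x^3
  d/dx(9x^3) = 27x^2
  d/dx(-2x^2) = -4x
  d/dx(-6x) = -6
p'(x) = 10x^4 + 36x^3 + 27x^2 - 4x - 6


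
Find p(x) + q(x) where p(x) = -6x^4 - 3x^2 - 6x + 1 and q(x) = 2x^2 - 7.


Align terms by degree and add:
  -6x^4 - 3x^2 - 6x + 1
+ 2x^2 - 7
= -6x^4 - x^2 - 6x - 6


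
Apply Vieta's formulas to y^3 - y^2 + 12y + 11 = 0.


Monic cubic y^3+by^2+cy+d=0: sum=-b, pairwise sum=c, product=-d.
b=-1, c=12, d=11
r1+r2+r3 = 1
r1r2+r1r3+r2r3 = 12
r1r2r3 = -11


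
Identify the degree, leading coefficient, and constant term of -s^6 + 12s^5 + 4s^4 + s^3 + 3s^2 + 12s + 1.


Highest power of s is 6, with coefficient -1. Constant term is 1.
Degree = 6, leading coefficient = -1, constant term = 1


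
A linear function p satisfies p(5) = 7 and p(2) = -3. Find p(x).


p(x) = mx + b. Using p(5)=7, p(2)=-3:
m = (7 + 3)/(5 - 2) = 10/3 = 10/3
b = 7 - m*(5) = 7 - 50/3 = -29/3
p(x) = (10/3)x - (29/3)


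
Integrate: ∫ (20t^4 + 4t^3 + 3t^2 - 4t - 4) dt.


Reverse power rule on each term:
  ∫ 20t^4 dt = 4t^5
  ∫ 4t^3 dt = t^4
  ∫ 3t^2 dt = t^3
  ∫ -4t dt = -2t^2
  ∫ -4 dt = -4t
F(t) = 4t^5 + t^4 + t^3 - 2t^2 - 4t + C


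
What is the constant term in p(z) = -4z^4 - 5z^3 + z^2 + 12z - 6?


Read off the constant term: -6


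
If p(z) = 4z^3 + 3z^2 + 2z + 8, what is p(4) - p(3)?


p(4) = 320
p(3) = 149
p(4) - p(3) = 320 - 149 = 171


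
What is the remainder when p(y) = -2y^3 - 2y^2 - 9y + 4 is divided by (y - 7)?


By the Remainder Theorem, the remainder equals p(7):
  -2*(7)^3 = -686
  -2*(7)^2 = -98
  -9*(7)^1 = -63
  constant: 4
Sum: -686 - 98 - 63 + 4 = -843


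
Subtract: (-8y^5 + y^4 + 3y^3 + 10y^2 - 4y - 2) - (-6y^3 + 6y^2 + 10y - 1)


Distribute the minus sign:
  (-8y^5 + y^4 + 3y^3 + 10y^2 - 4y - 2)
- (-6y^3 + 6y^2 + 10y - 1)
Negate second polynomial: 6y^3 - 6y^2 - 10y + 1
Add: -8y^5 + y^4 + 9y^3 + 4y^2 - 14y - 1


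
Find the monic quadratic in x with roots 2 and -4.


p(x) = (x - 2)(x + 4)
Expand: x^2 + 2x - 8


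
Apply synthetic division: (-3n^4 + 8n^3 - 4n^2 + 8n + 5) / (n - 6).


Synthetic division with c = 6. Coefficients: -3, 8, -4, 8, 5
Bring down -3.
  -3 * 6 = -18; -18 + 8 = -10
  -10 * 6 = -60; -60 - 4 = -64
  -64 * 6 = -384; -384 + 8 = -376
  -376 * 6 = -2256; -2256 + 5 = -2251
Quotient: -3n^3 - 10n^2 - 64n - 376, Remainder: -2251


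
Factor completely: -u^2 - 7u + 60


Roots satisfy r1 + r2 = -b/a = -7 and r1*r2 = c/a = -60.
So r1 = 5, r2 = -12.
-u^2 - 7u + 60 = -(u - r1)(u - r2) = -(u - 5)(u + 12)


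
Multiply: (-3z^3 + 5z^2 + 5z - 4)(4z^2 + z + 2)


Distribute each term of the first polynomial:
  (-3z^3)(4z^2 + z + 2) = -12z^5 - 3z^4 - 6z^3
  (5z^2)(4z^2 + z + 2) = 20z^4 + 5z^3 + 10z^2
  (5z)(4z^2 + z + 2) = 20z^3 + 5z^2 + 10z
  (-4)(4z^2 + z + 2) = -16z^2 - 4z - 8
Sum: -12z^5 + 17z^4 + 19z^3 - z^2 + 6z - 8


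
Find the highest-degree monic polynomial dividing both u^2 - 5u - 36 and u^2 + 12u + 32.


Factor each:
  u^2 - 5u - 36 = (u + 4)(u - 9)
  u^2 + 12u + 32 = (u + 4)(u + 8)
Common monic factor: u + 4


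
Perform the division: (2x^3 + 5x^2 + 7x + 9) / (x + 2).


(2x^3 + 5x^2 + 7x + 9) / (x + 2)
Step 1: 2x^2 * (x + 2) = 2x^3 + 4x^2; subtract.
Step 2: x * (x + 2) = x^2 + 2x; subtract.
Step 3: 5 * (x + 2) = 5x + 10; subtract.
Quotient: 2x^2 + x + 5, Remainder: -1


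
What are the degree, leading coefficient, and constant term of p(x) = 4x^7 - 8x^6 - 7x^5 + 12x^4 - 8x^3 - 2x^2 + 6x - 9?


Highest power of x is 7, with coefficient 4. Constant term is -9.
Degree = 7, leading coefficient = 4, constant term = -9


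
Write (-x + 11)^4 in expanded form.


Expand (-x + 11)^4 by repeated multiplication:
  (-x + 11)^2 = x^2 - 22x + 121
  (-x + 11)^3 = -x^3 + 33x^2 - 363x + 1331
= x^4 - 44x^3 + 726x^2 - 5324x + 14641


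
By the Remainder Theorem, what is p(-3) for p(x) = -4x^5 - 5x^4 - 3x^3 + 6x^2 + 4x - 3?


By the Remainder Theorem, the remainder equals p(-3):
  -4*(-3)^5 = 972
  -5*(-3)^4 = -405
  -3*(-3)^3 = 81
  6*(-3)^2 = 54
  4*(-3)^1 = -12
  constant: -3
Sum: 972 - 405 + 81 + 54 - 12 - 3 = 687


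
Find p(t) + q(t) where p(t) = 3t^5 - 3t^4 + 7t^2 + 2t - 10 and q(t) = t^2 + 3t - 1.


Align terms by degree and add:
  3t^5 - 3t^4 + 7t^2 + 2t - 10
+ t^2 + 3t - 1
= 3t^5 - 3t^4 + 8t^2 + 5t - 11


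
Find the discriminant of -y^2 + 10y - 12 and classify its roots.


D = b^2 - 4ac = (10)^2 - 4(-1)(-12) = 100 - 48 = 52
Since D > 0: two distinct irrational roots


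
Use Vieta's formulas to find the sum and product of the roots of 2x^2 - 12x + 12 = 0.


For ax^2+bx+c=0: sum = -b/a, product = c/a.
a=2, b=-12, c=12
Sum = -(-12)/2 = 6
Product = (12)/2 = 6


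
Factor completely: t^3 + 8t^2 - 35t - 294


Try integer roots (divisors of -294). t=-7: p(-7)=0.
Divide out (t + 7): quotient is t^2 + t - 42.
Factor the quadratic: (t + 7)(t - 6)
Result: (t + 7)(t + 7)(t - 6)


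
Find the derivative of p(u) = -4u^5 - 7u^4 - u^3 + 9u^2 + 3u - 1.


Apply the power rule term by term:
  d/du(-4u^5) = -20u^4
  d/du(-7u^4) = -28u^3
  d/du(-u^3) = -3u^2
  d/du(9u^2) = 18u
  d/du(3u) = 3
  d/du(-1) = 0
p'(u) = -20u^4 - 28u^3 - 3u^2 + 18u + 3


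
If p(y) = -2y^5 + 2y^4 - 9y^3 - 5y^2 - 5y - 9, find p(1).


Using direct substitution:
  -2 * (1)^5 = -2
  2 * (1)^4 = 2
  -9 * (1)^3 = -9
  -5 * (1)^2 = -5
  -5 * (1)^1 = -5
  constant: -9
Sum = -2 + 2 - 9 - 5 - 5 - 9 = -28


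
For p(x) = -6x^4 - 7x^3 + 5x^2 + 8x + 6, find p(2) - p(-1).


p(2) = -110
p(-1) = 4
p(2) - p(-1) = -110 - 4 = -114


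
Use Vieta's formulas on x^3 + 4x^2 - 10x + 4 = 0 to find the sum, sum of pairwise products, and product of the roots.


Monic cubic x^3+bx^2+cx+d=0: sum=-b, pairwise sum=c, product=-d.
b=4, c=-10, d=4
r1+r2+r3 = -4
r1r2+r1r3+r2r3 = -10
r1r2r3 = -4


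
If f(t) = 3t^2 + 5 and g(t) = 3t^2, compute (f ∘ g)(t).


Substitute g(t) into f:
f(g(t)) = 3*(3t^2)^2 + 5
(3t^2)^2 = 9t^4
Expand and combine: 27t^4 + 5


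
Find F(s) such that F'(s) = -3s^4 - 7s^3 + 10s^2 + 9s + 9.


Reverse power rule on each term:
  ∫ -3s^4 ds = -(3/5)s^5
  ∫ -7s^3 ds = -(7/4)s^4
  ∫ 10s^2 ds = (10/3)s^3
  ∫ 9s ds = (9/2)s^2
  ∫ 9 ds = 9s
F(s) = -(3/5)s^5 - (7/4)s^4 + (10/3)s^3 + (9/2)s^2 + 9s + C


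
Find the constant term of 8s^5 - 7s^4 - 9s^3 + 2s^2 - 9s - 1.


Read off the constant term: -1


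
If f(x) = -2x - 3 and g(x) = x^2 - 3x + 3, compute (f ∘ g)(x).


Substitute g(x) into f:
f(g(x)) = -2*(x^2 - 3x + 3) + (-3)
Expand and combine: -2x^2 + 6x - 9


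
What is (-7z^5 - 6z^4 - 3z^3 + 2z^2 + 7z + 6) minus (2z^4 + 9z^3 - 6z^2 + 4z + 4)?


Distribute the minus sign:
  (-7z^5 - 6z^4 - 3z^3 + 2z^2 + 7z + 6)
- (2z^4 + 9z^3 - 6z^2 + 4z + 4)
Negate second polynomial: -2z^4 - 9z^3 + 6z^2 - 4z - 4
Add: -7z^5 - 8z^4 - 12z^3 + 8z^2 + 3z + 2


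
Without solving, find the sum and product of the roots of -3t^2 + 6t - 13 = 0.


For at^2+bt+c=0: sum = -b/a, product = c/a.
a=-3, b=6, c=-13
Sum = -(6)/-3 = 2
Product = (-13)/-3 = 13/3


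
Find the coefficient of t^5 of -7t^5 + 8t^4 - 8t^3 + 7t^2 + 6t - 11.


Read off the coefficient of t^5: -7


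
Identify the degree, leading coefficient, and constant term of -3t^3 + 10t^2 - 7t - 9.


Highest power of t is 3, with coefficient -3. Constant term is -9.
Degree = 3, leading coefficient = -3, constant term = -9


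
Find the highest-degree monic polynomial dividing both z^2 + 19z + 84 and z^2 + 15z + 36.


Factor each:
  z^2 + 19z + 84 = (z + 12)(z + 7)
  z^2 + 15z + 36 = (z + 12)(z + 3)
Common monic factor: z + 12


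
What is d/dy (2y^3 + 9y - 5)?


Apply the power rule term by term:
  d/dy(2y^3) = 6y^2
  d/dy(9y) = 9
  d/dy(-5) = 0
p'(y) = 6y^2 + 9


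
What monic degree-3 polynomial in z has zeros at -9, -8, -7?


p(z) = (z + 9)(z + 8)(z + 7)
Expand: z^3 + 24z^2 + 191z + 504


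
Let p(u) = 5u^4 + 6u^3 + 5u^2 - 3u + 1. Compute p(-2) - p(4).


p(-2) = 59
p(4) = 1733
p(-2) - p(4) = 59 - 1733 = -1674


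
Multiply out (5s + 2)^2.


Expand (5s + 2)^2 by repeated multiplication:
= 25s^2 + 20s + 4


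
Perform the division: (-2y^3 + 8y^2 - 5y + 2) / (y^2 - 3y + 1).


(-2y^3 + 8y^2 - 5y + 2) / (y^2 - 3y + 1)
Step 1: -2y * (y^2 - 3y + 1) = -2y^3 + 6y^2 - 2y; subtract.
Step 2: 2 * (y^2 - 3y + 1) = 2y^2 - 6y + 2; subtract.
Quotient: -2y + 2, Remainder: 3y


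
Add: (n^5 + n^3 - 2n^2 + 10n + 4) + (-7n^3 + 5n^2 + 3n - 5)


Align terms by degree and add:
  n^5 + n^3 - 2n^2 + 10n + 4
  -7n^3 + 5n^2 + 3n - 5
= n^5 - 6n^3 + 3n^2 + 13n - 1


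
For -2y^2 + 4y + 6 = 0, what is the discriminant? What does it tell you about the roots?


D = b^2 - 4ac = (4)^2 - 4(-2)(6) = 16 + 48 = 64
Since D > 0: two distinct rational roots


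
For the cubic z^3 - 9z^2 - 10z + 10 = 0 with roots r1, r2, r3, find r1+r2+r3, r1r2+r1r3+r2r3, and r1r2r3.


Monic cubic z^3+bz^2+cz+d=0: sum=-b, pairwise sum=c, product=-d.
b=-9, c=-10, d=10
r1+r2+r3 = 9
r1r2+r1r3+r2r3 = -10
r1r2r3 = -10


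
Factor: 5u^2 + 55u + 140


Roots satisfy r1 + r2 = -b/a = -11 and r1*r2 = c/a = 28.
So r1 = -4, r2 = -7.
5u^2 + 55u + 140 = 5(u - r1)(u - r2) = 5(u + 4)(u + 7)


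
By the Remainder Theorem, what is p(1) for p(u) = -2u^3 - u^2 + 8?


By the Remainder Theorem, the remainder equals p(1):
  -2*(1)^3 = -2
  -1*(1)^2 = -1
  0*(1)^1 = 0
  constant: 8
Sum: -2 - 1 + 0 + 8 = 5


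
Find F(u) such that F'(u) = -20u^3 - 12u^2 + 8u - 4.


Reverse power rule on each term:
  ∫ -20u^3 du = -5u^4
  ∫ -12u^2 du = -4u^3
  ∫ 8u du = 4u^2
  ∫ -4 du = -4u
F(u) = -5u^4 - 4u^3 + 4u^2 - 4u + C


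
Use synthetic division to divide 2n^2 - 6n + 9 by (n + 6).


Synthetic division with c = -6. Coefficients: 2, -6, 9
Bring down 2.
  2 * -6 = -12; -12 - 6 = -18
  -18 * -6 = 108; 108 + 9 = 117
Quotient: 2n - 18, Remainder: 117


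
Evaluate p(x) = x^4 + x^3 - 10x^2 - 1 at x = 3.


Using direct substitution:
  1 * (3)^4 = 81
  1 * (3)^3 = 27
  -10 * (3)^2 = -90
  0 * (3)^1 = 0
  constant: -1
Sum = 81 + 27 - 90 + 0 - 1 = 17


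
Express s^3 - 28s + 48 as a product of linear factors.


Try integer roots (divisors of 48). s=2: p(2)=0.
Divide out (s - 2): quotient is s^2 + 2s - 24.
Factor the quadratic: (s - 4)(s + 6)
Result: (s - 2)(s - 4)(s + 6)


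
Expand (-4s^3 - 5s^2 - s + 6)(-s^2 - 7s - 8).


Distribute each term of the first polynomial:
  (-4s^3)(-s^2 - 7s - 8) = 4s^5 + 28s^4 + 32s^3
  (-5s^2)(-s^2 - 7s - 8) = 5s^4 + 35s^3 + 40s^2
  (-s)(-s^2 - 7s - 8) = s^3 + 7s^2 + 8s
  (6)(-s^2 - 7s - 8) = -6s^2 - 42s - 48
Sum: 4s^5 + 33s^4 + 68s^3 + 41s^2 - 34s - 48


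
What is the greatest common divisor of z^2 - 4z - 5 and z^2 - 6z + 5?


Factor each:
  z^2 - 4z - 5 = (z - 5)(z + 1)
  z^2 - 6z + 5 = (z - 5)(z - 1)
Common monic factor: z - 5


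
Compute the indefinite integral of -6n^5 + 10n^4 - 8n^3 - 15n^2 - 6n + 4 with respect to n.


Reverse power rule on each term:
  ∫ -6n^5 dn = -n^6
  ∫ 10n^4 dn = 2n^5
  ∫ -8n^3 dn = -2n^4
  ∫ -15n^2 dn = -5n^3
  ∫ -6n dn = -3n^2
  ∫ 4 dn = 4n
F(n) = -n^6 + 2n^5 - 2n^4 - 5n^3 - 3n^2 + 4n + C


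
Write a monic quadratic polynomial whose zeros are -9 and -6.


p(n) = (n + 9)(n + 6)
Expand: n^2 + 15n + 54


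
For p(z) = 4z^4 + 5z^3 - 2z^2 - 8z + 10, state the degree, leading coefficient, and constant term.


Highest power of z is 4, with coefficient 4. Constant term is 10.
Degree = 4, leading coefficient = 4, constant term = 10


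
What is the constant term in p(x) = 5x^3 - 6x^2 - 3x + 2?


Read off the constant term: 2


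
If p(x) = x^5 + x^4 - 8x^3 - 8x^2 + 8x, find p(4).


Using direct substitution:
  1 * (4)^5 = 1024
  1 * (4)^4 = 256
  -8 * (4)^3 = -512
  -8 * (4)^2 = -128
  8 * (4)^1 = 32
  constant: 0
Sum = 1024 + 256 - 512 - 128 + 32 + 0 = 672


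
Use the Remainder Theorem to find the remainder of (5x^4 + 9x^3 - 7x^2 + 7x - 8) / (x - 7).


By the Remainder Theorem, the remainder equals p(7):
  5*(7)^4 = 12005
  9*(7)^3 = 3087
  -7*(7)^2 = -343
  7*(7)^1 = 49
  constant: -8
Sum: 12005 + 3087 - 343 + 49 - 8 = 14790


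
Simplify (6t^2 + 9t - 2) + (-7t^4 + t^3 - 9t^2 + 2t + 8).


Align terms by degree and add:
  6t^2 + 9t - 2
  -7t^4 + t^3 - 9t^2 + 2t + 8
= -7t^4 + t^3 - 3t^2 + 11t + 6


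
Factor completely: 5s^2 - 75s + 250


Roots satisfy r1 + r2 = -b/a = 15 and r1*r2 = c/a = 50.
So r1 = 10, r2 = 5.
5s^2 - 75s + 250 = 5(s - r1)(s - r2) = 5(s - 10)(s - 5)


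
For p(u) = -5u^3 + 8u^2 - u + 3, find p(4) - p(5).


p(4) = -193
p(5) = -427
p(4) - p(5) = -193 + 427 = 234


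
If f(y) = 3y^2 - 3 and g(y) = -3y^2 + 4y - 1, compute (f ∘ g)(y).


Substitute g(y) into f:
f(g(y)) = 3*(-3y^2 + 4y - 1)^2 + (-3)
(-3y^2 + 4y - 1)^2 = 9y^4 - 24y^3 + 22y^2 - 8y + 1
Expand and combine: 27y^4 - 72y^3 + 66y^2 - 24y


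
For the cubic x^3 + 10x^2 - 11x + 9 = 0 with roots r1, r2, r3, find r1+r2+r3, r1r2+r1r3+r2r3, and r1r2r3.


Monic cubic x^3+bx^2+cx+d=0: sum=-b, pairwise sum=c, product=-d.
b=10, c=-11, d=9
r1+r2+r3 = -10
r1r2+r1r3+r2r3 = -11
r1r2r3 = -9


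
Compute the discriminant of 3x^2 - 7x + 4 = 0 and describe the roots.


D = b^2 - 4ac = (-7)^2 - 4(3)(4) = 49 - 48 = 1
Since D > 0: two distinct rational roots


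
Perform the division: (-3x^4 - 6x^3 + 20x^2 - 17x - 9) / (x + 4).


(-3x^4 - 6x^3 + 20x^2 - 17x - 9) / (x + 4)
Step 1: -3x^3 * (x + 4) = -3x^4 - 12x^3; subtract.
Step 2: 6x^2 * (x + 4) = 6x^3 + 24x^2; subtract.
Step 3: -4x * (x + 4) = -4x^2 - 16x; subtract.
Step 4: -1 * (x + 4) = -x - 4; subtract.
Quotient: -3x^3 + 6x^2 - 4x - 1, Remainder: -5


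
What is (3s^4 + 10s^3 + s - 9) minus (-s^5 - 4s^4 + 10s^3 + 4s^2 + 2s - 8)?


Distribute the minus sign:
  (3s^4 + 10s^3 + s - 9)
- (-s^5 - 4s^4 + 10s^3 + 4s^2 + 2s - 8)
Negate second polynomial: s^5 + 4s^4 - 10s^3 - 4s^2 - 2s + 8
Add: s^5 + 7s^4 - 4s^2 - s - 1


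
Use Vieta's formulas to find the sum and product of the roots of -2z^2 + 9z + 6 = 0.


For az^2+bz+c=0: sum = -b/a, product = c/a.
a=-2, b=9, c=6
Sum = -(9)/-2 = 9/2
Product = (6)/-2 = -3


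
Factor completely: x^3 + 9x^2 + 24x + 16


Try integer roots (divisors of 16). x=-4: p(-4)=0.
Divide out (x + 4): quotient is x^2 + 5x + 4.
Factor the quadratic: (x + 1)(x + 4)
Result: (x + 4)(x + 1)(x + 4)


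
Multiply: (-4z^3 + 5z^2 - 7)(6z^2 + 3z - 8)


Distribute each term of the first polynomial:
  (-4z^3)(6z^2 + 3z - 8) = -24z^5 - 12z^4 + 32z^3
  (5z^2)(6z^2 + 3z - 8) = 30z^4 + 15z^3 - 40z^2
  (-7)(6z^2 + 3z - 8) = -42z^2 - 21z + 56
Sum: -24z^5 + 18z^4 + 47z^3 - 82z^2 - 21z + 56


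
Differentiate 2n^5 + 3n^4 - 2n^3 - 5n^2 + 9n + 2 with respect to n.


Apply the power rule term by term:
  d/dn(2n^5) = 10n^4
  d/dn(3n^4) = 12n^3
  d/dn(-2n^3) = -6n^2
  d/dn(-5n^2) = -10n
  d/dn(9n) = 9
  d/dn(2) = 0
p'(n) = 10n^4 + 12n^3 - 6n^2 - 10n + 9
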